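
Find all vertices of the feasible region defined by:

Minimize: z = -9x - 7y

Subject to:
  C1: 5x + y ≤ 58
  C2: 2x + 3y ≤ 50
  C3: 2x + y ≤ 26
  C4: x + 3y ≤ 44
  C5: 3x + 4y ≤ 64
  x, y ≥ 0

(0, 0), (11.6, 0), (10.67, 4.667), (8, 10), (3.2, 13.6), (0, 14.67)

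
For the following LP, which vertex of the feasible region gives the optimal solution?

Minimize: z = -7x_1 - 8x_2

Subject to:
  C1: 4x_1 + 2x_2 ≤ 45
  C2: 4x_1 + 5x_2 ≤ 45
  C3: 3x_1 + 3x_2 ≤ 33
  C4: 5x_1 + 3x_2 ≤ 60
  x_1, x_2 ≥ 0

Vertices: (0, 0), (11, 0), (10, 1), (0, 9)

Evaluate the objective at each vertex of the feasible region:
  z(0, 0) = 0
  z(11, 0) = -77
  z(10, 1) = -78  ←
  z(0, 9) = -72
The minimum is at x_1 = 10, x_2 = 1.

(10, 1)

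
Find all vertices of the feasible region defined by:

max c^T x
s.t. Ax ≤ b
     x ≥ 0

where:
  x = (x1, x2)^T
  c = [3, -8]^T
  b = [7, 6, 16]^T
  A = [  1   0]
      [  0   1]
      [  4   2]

(0, 0), (4, 0), (1, 6), (0, 6)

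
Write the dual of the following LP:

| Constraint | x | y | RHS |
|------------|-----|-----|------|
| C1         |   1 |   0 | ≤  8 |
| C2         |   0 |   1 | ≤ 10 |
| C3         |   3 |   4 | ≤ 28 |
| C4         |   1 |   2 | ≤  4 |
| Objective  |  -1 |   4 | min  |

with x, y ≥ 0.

Primal min cᵀx s.t. Ax ≤ b, x ≥ 0  →  Dual max −bᵀy s.t. Aᵀy ≥ −c, y ≥ 0.

Maximize: z = -8y1 - 10y2 - 28y3 - 4y4

Subject to:
  y1 + 3y3 + y4 ≥ 1
  y2 + 4y3 + 2y4 ≥ -4
  y1, y2, y3, y4 ≥ 0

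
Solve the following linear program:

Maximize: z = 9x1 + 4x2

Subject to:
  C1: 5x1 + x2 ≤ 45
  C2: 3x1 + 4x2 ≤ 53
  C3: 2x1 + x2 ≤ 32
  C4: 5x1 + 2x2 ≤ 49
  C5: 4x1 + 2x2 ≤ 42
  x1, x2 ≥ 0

Evaluate the objective at each vertex of the feasible region:
  z(0, 0) = 0
  z(9, 0) = 81
  z(8.2, 4) = 89.8
  z(7, 7) = 91  ←
  z(6.2, 8.6) = 90.2
  z(0, 13.25) = 53
The maximum is at x1 = 7, x2 = 7.

x1 = 7, x2 = 7, z = 91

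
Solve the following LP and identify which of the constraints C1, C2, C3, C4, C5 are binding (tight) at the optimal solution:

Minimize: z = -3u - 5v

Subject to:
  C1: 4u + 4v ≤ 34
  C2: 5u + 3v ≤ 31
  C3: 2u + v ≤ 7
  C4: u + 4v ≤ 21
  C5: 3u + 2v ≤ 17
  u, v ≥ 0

At u = 1, v = 5, compute slack b - a·x for each constraint:
  C1: 34 − 24 = 10  (slack)
  C2: 31 − 20 = 11  (slack)
  C3: 7 − 7 = 0  (binding)
  C4: 21 − 21 = 0  (binding)
  C5: 17 − 13 = 4  (slack)

Optimal: u = 1, v = 5
Binding: C3, C4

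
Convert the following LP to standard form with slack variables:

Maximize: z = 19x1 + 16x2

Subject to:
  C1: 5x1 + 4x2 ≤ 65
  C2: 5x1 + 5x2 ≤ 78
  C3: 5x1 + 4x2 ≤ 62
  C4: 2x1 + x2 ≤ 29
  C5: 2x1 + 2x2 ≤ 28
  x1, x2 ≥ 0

max z = 19x1 + 16x2

s.t.
  5x1 + 4x2 + s1 = 65
  5x1 + 5x2 + s2 = 78
  5x1 + 4x2 + s3 = 62
  2x1 + x2 + s4 = 29
  2x1 + 2x2 + s5 = 28
  x1, x2, s1, s2, s3, s4, s5 ≥ 0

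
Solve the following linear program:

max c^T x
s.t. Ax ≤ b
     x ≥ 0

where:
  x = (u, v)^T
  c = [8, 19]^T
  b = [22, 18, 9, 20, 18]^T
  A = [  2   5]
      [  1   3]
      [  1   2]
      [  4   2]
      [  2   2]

Evaluate the objective at each vertex of the feasible region:
  z(0, 0) = 0
  z(5, 0) = 40
  z(3.667, 2.667) = 80
  z(1, 4) = 84  ←
  z(0, 4.4) = 83.6
The maximum is at u = 1, v = 4.

u = 1, v = 4, z = 84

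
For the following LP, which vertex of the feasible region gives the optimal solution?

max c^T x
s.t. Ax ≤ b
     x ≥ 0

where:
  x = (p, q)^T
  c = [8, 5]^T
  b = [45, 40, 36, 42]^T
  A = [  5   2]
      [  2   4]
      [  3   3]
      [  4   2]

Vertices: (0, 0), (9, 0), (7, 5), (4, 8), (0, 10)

Evaluate the objective at each vertex of the feasible region:
  z(0, 0) = 0
  z(9, 0) = 72
  z(7, 5) = 81  ←
  z(4, 8) = 72
  z(0, 10) = 50
The maximum is at p = 7, q = 5.

(7, 5)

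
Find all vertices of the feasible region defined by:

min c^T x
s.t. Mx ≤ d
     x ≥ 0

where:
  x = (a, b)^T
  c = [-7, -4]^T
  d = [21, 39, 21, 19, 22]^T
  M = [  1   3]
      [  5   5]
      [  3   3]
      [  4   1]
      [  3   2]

(0, 0), (4.75, 0), (4, 3), (0, 7)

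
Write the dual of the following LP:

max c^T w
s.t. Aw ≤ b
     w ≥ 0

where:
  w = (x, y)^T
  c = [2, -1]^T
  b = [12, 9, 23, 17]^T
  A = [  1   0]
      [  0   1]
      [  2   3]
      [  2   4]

Primal max cᵀx s.t. Ax ≤ b, x ≥ 0  →  Dual min bᵀy s.t. Aᵀy ≥ c, y ≥ 0.

Minimize: z = 12y1 + 9y2 + 23y3 + 17y4

Subject to:
  y1 + 2y3 + 2y4 ≥ 2
  y2 + 3y3 + 4y4 ≥ -1
  y1, y2, y3, y4 ≥ 0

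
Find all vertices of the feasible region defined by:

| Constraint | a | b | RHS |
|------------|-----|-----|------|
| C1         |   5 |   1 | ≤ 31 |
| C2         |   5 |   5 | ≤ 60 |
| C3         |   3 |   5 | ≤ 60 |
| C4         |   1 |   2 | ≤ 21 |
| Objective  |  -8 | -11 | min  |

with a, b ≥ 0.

(0, 0), (6.2, 0), (4.75, 7.25), (3, 9), (0, 10.5)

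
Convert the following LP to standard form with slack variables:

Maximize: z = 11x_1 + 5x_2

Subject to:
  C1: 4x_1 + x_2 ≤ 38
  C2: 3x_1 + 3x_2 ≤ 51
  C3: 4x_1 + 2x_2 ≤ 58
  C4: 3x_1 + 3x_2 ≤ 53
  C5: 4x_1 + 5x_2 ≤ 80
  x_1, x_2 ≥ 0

max z = 11x_1 + 5x_2

s.t.
  4x_1 + x_2 + s1 = 38
  3x_1 + 3x_2 + s2 = 51
  4x_1 + 2x_2 + s3 = 58
  3x_1 + 3x_2 + s4 = 53
  4x_1 + 5x_2 + s5 = 80
  x_1, x_2, s1, s2, s3, s4, s5 ≥ 0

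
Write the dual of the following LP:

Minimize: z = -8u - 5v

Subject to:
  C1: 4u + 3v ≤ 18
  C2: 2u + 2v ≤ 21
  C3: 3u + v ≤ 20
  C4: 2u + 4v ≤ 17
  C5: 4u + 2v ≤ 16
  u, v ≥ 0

Primal min cᵀx s.t. Ax ≤ b, x ≥ 0  →  Dual max −bᵀy s.t. Aᵀy ≥ −c, y ≥ 0.

Maximize: z = -18y1 - 21y2 - 20y3 - 17y4 - 16y5

Subject to:
  4y1 + 2y2 + 3y3 + 2y4 + 4y5 ≥ 8
  3y1 + 2y2 + y3 + 4y4 + 2y5 ≥ 5
  y1, y2, y3, y4, y5 ≥ 0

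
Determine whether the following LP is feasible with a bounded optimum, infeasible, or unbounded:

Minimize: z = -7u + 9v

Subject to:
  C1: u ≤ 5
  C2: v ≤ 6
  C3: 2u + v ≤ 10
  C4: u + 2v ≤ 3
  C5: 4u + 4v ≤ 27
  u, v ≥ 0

Feasible with a bounded optimal solution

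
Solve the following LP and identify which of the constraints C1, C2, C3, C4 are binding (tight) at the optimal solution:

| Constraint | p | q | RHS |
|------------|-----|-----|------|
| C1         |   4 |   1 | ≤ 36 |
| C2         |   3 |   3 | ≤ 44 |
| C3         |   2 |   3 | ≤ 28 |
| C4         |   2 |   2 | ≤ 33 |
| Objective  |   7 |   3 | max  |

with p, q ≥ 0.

At p = 8, q = 4, compute slack b - a·x for each constraint:
  C1: 36 − 36 = 0  (binding)
  C2: 44 − 36 = 8  (slack)
  C3: 28 − 28 = 0  (binding)
  C4: 33 − 24 = 9  (slack)

Optimal: p = 8, q = 4
Binding: C1, C3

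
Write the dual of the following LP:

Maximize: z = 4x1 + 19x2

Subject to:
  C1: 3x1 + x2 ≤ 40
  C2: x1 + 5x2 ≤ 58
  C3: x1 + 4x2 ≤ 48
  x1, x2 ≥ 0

Primal max cᵀx s.t. Ax ≤ b, x ≥ 0  →  Dual min bᵀy s.t. Aᵀy ≥ c, y ≥ 0.

Minimize: z = 40y1 + 58y2 + 48y3

Subject to:
  3y1 + y2 + y3 ≥ 4
  y1 + 5y2 + 4y3 ≥ 19
  y1, y2, y3 ≥ 0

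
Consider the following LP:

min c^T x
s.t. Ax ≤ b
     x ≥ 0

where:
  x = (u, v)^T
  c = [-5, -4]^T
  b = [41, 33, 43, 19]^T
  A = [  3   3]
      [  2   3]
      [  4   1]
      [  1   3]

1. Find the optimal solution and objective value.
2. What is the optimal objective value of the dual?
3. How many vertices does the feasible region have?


1. u = 10, v = 3, z = -62
2. -62
3. 4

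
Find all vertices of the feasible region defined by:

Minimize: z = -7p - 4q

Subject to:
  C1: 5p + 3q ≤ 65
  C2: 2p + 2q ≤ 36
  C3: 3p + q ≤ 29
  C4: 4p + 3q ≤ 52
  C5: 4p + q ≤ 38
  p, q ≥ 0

(0, 0), (9.5, 0), (9, 2), (7, 8), (0, 17.33)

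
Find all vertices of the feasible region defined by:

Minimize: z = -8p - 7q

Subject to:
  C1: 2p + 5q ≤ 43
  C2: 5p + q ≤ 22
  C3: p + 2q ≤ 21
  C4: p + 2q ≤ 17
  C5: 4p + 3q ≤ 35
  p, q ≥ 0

(0, 0), (4.4, 0), (3, 7), (0, 8.5)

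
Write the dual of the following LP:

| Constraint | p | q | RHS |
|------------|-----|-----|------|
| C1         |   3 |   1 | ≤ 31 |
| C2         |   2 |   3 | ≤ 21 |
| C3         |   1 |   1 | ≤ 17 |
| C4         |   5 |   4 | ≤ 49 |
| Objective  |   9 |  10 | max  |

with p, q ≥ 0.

Primal max cᵀx s.t. Ax ≤ b, x ≥ 0  →  Dual min bᵀy s.t. Aᵀy ≥ c, y ≥ 0.

Minimize: z = 31y1 + 21y2 + 17y3 + 49y4

Subject to:
  3y1 + 2y2 + y3 + 5y4 ≥ 9
  y1 + 3y2 + y3 + 4y4 ≥ 10
  y1, y2, y3, y4 ≥ 0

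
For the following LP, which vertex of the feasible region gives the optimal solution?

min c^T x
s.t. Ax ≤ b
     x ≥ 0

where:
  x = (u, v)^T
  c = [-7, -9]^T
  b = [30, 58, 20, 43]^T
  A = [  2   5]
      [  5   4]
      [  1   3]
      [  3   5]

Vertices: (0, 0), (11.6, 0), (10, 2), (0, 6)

Evaluate the objective at each vertex of the feasible region:
  z(0, 0) = 0
  z(11.6, 0) = -81.2
  z(10, 2) = -88  ←
  z(0, 6) = -54
The minimum is at u = 10, v = 2.

(10, 2)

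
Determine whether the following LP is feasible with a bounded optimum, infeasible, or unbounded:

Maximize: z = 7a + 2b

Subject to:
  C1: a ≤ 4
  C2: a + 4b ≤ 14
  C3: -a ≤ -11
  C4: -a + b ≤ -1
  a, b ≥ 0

Infeasible (no feasible solution exists)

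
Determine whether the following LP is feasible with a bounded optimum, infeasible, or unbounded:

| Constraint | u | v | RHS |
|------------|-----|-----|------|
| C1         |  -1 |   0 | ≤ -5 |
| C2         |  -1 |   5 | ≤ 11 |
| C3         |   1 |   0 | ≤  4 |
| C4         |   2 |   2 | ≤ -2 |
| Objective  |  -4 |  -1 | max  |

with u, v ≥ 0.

Infeasible (no feasible solution exists)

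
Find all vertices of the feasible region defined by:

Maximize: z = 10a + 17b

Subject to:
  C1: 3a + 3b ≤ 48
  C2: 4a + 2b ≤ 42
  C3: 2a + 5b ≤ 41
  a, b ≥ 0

(0, 0), (10.5, 0), (8, 5), (0, 8.2)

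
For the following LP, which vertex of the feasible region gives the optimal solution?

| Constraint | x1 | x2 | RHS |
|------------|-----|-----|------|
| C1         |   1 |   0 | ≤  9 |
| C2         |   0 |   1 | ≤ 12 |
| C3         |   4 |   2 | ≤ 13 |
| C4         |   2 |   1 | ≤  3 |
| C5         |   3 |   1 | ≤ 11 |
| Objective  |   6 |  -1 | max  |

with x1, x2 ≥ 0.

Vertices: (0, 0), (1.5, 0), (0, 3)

Evaluate the objective at each vertex of the feasible region:
  z(0, 0) = 0
  z(1.5, 0) = 9  ←
  z(0, 3) = -3
The maximum is at x1 = 1.5, x2 = 0.

(1.5, 0)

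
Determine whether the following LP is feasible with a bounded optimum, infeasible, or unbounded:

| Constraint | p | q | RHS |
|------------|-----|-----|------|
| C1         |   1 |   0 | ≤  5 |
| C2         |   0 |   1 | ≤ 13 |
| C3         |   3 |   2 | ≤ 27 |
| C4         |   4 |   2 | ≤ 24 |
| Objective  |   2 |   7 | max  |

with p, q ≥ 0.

Feasible with a bounded optimal solution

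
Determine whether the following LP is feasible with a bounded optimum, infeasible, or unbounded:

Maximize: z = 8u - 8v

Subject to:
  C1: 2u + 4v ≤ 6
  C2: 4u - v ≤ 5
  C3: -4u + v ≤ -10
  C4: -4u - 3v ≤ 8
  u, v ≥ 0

Infeasible (no feasible solution exists)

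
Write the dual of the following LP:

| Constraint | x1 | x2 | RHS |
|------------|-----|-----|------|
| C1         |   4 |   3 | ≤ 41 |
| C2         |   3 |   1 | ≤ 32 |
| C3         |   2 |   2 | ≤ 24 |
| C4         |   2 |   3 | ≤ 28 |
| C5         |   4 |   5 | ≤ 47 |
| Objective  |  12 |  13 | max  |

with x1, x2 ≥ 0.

Primal max cᵀx s.t. Ax ≤ b, x ≥ 0  →  Dual min bᵀy s.t. Aᵀy ≥ c, y ≥ 0.

Minimize: z = 41y1 + 32y2 + 24y3 + 28y4 + 47y5

Subject to:
  4y1 + 3y2 + 2y3 + 2y4 + 4y5 ≥ 12
  3y1 + y2 + 2y3 + 3y4 + 5y5 ≥ 13
  y1, y2, y3, y4, y5 ≥ 0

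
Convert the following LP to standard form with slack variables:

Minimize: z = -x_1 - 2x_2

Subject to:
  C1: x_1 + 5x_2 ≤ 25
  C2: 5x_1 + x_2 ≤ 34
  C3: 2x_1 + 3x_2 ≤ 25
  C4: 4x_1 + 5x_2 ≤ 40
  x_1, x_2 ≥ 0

min z = -x_1 - 2x_2

s.t.
  x_1 + 5x_2 + s1 = 25
  5x_1 + x_2 + s2 = 34
  2x_1 + 3x_2 + s3 = 25
  4x_1 + 5x_2 + s4 = 40
  x_1, x_2, s1, s2, s3, s4 ≥ 0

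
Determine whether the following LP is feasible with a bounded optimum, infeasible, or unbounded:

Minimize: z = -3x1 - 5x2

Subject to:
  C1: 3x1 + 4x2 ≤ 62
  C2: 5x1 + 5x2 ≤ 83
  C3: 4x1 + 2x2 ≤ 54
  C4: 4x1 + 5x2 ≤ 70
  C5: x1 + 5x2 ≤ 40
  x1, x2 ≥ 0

Feasible with a bounded optimal solution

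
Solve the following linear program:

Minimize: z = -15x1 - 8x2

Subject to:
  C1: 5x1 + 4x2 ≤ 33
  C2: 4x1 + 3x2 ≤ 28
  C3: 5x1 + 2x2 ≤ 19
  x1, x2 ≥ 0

Evaluate the objective at each vertex of the feasible region:
  z(0, 0) = 0
  z(3.8, 0) = -57
  z(1, 7) = -71  ←
  z(0, 8.25) = -66
The minimum is at x1 = 1, x2 = 7.

x1 = 1, x2 = 7, z = -71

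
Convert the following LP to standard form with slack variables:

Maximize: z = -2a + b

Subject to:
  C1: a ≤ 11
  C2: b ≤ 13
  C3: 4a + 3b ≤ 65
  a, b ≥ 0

max z = -2a + b

s.t.
  a + s1 = 11
  b + s2 = 13
  4a + 3b + s3 = 65
  a, b, s1, s2, s3 ≥ 0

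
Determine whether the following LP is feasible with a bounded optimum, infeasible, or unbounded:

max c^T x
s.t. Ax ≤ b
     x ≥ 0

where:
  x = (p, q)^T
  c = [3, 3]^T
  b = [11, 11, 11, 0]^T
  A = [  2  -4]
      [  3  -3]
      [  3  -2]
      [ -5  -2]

Unbounded (objective can increase without bound)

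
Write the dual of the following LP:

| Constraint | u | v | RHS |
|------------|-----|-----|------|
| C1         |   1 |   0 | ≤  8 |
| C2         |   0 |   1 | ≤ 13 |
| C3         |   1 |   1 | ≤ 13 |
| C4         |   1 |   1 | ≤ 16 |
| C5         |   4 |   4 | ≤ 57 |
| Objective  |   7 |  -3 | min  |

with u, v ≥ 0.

Primal min cᵀx s.t. Ax ≤ b, x ≥ 0  →  Dual max −bᵀy s.t. Aᵀy ≥ −c, y ≥ 0.

Maximize: z = -8y1 - 13y2 - 13y3 - 16y4 - 57y5

Subject to:
  y1 + y3 + y4 + 4y5 ≥ -7
  y2 + y3 + y4 + 4y5 ≥ 3
  y1, y2, y3, y4, y5 ≥ 0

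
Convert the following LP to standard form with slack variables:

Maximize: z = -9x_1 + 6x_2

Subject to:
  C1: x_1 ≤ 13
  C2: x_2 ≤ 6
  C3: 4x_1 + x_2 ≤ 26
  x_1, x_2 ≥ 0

max z = -9x_1 + 6x_2

s.t.
  x_1 + s1 = 13
  x_2 + s2 = 6
  4x_1 + x_2 + s3 = 26
  x_1, x_2, s1, s2, s3 ≥ 0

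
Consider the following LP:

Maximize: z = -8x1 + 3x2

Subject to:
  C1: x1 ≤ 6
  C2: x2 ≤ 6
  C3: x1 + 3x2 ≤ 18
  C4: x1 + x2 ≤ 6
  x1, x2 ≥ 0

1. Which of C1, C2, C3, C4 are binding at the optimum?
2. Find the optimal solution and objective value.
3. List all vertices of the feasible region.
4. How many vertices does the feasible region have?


1. C2, C3, C4
2. x1 = 0, x2 = 6, z = 18
3. (0, 0), (6, 0), (0, 6)
4. 3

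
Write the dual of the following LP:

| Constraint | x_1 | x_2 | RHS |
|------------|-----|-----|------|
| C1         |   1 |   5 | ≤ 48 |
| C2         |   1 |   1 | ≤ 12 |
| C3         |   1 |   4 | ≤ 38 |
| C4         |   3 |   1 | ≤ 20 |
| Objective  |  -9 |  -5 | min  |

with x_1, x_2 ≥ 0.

Primal min cᵀx s.t. Ax ≤ b, x ≥ 0  →  Dual max −bᵀy s.t. Aᵀy ≥ −c, y ≥ 0.

Maximize: z = -48y1 - 12y2 - 38y3 - 20y4

Subject to:
  y1 + y2 + y3 + 3y4 ≥ 9
  5y1 + y2 + 4y3 + y4 ≥ 5
  y1, y2, y3, y4 ≥ 0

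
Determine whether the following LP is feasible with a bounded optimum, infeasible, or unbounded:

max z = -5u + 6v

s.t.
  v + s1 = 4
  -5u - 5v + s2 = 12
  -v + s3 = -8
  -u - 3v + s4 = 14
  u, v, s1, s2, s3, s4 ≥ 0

Infeasible (no feasible solution exists)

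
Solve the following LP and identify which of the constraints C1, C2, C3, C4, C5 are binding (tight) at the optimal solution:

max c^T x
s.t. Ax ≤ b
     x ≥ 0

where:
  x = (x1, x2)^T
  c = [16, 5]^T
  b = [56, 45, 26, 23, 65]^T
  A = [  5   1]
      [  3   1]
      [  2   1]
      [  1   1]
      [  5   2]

At x1 = 10, x2 = 6, compute slack b - a·x for each constraint:
  C1: 56 − 56 = 0  (binding)
  C2: 45 − 36 = 9  (slack)
  C3: 26 − 26 = 0  (binding)
  C4: 23 − 16 = 7  (slack)
  C5: 65 − 62 = 3  (slack)

Optimal: x1 = 10, x2 = 6
Binding: C1, C3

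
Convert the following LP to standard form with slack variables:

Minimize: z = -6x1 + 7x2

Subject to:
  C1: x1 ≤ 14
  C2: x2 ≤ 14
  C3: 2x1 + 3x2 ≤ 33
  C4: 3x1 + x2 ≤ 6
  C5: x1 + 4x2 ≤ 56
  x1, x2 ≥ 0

min z = -6x1 + 7x2

s.t.
  x1 + s1 = 14
  x2 + s2 = 14
  2x1 + 3x2 + s3 = 33
  3x1 + x2 + s4 = 6
  x1 + 4x2 + s5 = 56
  x1, x2, s1, s2, s3, s4, s5 ≥ 0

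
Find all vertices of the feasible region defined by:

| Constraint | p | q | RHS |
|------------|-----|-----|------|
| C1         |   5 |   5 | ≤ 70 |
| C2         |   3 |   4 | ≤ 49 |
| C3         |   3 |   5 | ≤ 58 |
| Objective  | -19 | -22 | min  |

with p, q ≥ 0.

(0, 0), (14, 0), (7, 7), (4.333, 9), (0, 11.6)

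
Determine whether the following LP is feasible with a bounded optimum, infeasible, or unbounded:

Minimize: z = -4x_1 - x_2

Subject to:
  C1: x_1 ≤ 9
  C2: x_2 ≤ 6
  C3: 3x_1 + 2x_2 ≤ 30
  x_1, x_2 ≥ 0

Feasible with a bounded optimal solution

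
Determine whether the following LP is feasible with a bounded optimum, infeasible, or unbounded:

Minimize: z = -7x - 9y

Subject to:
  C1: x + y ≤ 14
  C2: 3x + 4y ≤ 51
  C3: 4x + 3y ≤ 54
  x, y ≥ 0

Feasible with a bounded optimal solution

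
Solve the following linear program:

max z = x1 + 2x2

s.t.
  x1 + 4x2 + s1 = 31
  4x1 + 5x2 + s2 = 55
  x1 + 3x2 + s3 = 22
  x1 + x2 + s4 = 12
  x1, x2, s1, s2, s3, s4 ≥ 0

Evaluate the objective at each vertex of the feasible region:
  z(0, 0) = 0
  z(12, 0) = 12
  z(7, 5) = 17  ←
  z(0, 7.333) = 14.67
The maximum is at x1 = 7, x2 = 5.

x1 = 7, x2 = 5, z = 17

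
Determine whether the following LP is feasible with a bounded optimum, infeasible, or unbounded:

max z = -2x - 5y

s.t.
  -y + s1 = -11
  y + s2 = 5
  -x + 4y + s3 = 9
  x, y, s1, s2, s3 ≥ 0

Infeasible (no feasible solution exists)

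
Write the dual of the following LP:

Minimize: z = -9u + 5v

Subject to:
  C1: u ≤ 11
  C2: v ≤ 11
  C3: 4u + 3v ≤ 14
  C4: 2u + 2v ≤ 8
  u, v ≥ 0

Primal min cᵀx s.t. Ax ≤ b, x ≥ 0  →  Dual max −bᵀy s.t. Aᵀy ≥ −c, y ≥ 0.

Maximize: z = -11y1 - 11y2 - 14y3 - 8y4

Subject to:
  y1 + 4y3 + 2y4 ≥ 9
  y2 + 3y3 + 2y4 ≥ -5
  y1, y2, y3, y4 ≥ 0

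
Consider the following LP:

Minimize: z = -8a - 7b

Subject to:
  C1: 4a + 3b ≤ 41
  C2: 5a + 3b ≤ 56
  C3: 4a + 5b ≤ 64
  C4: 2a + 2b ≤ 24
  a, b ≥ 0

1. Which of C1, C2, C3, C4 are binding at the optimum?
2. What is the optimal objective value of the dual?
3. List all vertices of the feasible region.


1. C1, C4
2. -89
3. (0, 0), (10.25, 0), (5, 7), (0, 12)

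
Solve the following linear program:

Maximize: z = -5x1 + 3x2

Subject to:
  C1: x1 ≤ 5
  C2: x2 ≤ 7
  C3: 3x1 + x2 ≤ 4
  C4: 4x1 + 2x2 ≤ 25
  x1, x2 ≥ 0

Evaluate the objective at each vertex of the feasible region:
  z(0, 0) = 0
  z(1.333, 0) = -6.667
  z(0, 4) = 12  ←
The maximum is at x1 = 0, x2 = 4.

x1 = 0, x2 = 4, z = 12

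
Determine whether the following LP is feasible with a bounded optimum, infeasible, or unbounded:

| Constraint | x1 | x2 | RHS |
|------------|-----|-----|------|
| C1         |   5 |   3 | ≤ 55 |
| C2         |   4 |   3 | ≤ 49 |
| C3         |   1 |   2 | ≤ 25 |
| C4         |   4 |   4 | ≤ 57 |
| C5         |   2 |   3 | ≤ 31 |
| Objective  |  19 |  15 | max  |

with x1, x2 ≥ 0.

Feasible with a bounded optimal solution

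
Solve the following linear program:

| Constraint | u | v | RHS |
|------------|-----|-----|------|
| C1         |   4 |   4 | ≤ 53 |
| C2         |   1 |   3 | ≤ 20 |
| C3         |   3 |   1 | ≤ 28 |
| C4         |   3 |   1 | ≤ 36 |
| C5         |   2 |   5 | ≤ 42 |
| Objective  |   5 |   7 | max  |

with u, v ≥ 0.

Evaluate the objective at each vertex of the feasible region:
  z(0, 0) = 0
  z(9.333, 0) = 46.67
  z(8, 4) = 68  ←
  z(0, 6.667) = 46.67
The maximum is at u = 8, v = 4.

u = 8, v = 4, z = 68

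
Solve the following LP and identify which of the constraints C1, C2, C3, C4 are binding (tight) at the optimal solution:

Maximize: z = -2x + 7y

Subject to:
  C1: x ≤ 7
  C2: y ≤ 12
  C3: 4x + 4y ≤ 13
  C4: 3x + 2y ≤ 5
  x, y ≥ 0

At x = 0, y = 2.5, compute slack b - a·x for each constraint:
  C1: 7 − 0 = 7  (slack)
  C2: 12 − 2.5 = 9.5  (slack)
  C3: 13 − 10 = 3  (slack)
  C4: 5 − 5 = 0  (binding)

Optimal: x = 0, y = 2.5
Binding: C4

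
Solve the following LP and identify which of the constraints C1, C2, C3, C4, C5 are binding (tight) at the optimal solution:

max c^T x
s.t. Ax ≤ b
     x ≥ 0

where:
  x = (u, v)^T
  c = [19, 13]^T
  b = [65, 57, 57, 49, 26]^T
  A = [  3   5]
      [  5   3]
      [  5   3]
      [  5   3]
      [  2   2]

At u = 5, v = 8, compute slack b - a·x for each constraint:
  C1: 65 − 55 = 10  (slack)
  C2: 57 − 49 = 8  (slack)
  C3: 57 − 49 = 8  (slack)
  C4: 49 − 49 = 0  (binding)
  C5: 26 − 26 = 0  (binding)

Optimal: u = 5, v = 8
Binding: C4, C5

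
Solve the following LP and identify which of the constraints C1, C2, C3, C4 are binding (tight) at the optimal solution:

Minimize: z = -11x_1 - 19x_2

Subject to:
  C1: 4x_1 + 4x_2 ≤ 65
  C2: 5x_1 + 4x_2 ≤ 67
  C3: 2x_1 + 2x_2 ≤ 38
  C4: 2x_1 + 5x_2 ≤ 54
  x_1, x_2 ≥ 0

At x_1 = 7, x_2 = 8, compute slack b - a·x for each constraint:
  C1: 65 − 60 = 5  (slack)
  C2: 67 − 67 = 0  (binding)
  C3: 38 − 30 = 8  (slack)
  C4: 54 − 54 = 0  (binding)

Optimal: x_1 = 7, x_2 = 8
Binding: C2, C4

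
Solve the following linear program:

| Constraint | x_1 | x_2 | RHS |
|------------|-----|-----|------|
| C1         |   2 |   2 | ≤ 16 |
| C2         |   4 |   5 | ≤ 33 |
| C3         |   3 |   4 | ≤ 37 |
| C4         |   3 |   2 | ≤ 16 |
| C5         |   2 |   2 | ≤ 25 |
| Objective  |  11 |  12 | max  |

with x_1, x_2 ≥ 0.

Evaluate the objective at each vertex of the feasible region:
  z(0, 0) = 0
  z(5.333, 0) = 58.67
  z(2, 5) = 82  ←
  z(0, 6.6) = 79.2
The maximum is at x_1 = 2, x_2 = 5.

x_1 = 2, x_2 = 5, z = 82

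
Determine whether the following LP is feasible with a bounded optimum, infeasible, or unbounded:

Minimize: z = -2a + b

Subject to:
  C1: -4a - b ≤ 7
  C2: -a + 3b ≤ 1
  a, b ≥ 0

Unbounded (objective can decrease without bound)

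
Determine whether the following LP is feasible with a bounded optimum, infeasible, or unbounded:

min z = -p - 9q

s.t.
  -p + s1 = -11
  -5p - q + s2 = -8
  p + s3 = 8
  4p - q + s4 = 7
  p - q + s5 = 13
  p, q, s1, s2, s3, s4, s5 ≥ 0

Infeasible (no feasible solution exists)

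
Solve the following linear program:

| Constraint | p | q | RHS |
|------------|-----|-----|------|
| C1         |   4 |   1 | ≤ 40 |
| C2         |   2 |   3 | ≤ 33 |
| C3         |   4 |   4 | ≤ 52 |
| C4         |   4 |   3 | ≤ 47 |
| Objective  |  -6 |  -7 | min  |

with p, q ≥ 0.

Evaluate the objective at each vertex of the feasible region:
  z(0, 0) = 0
  z(10, 0) = -60
  z(9.125, 3.5) = -79.25
  z(8, 5) = -83
  z(6, 7) = -85  ←
  z(0, 11) = -77
The minimum is at p = 6, q = 7.

p = 6, q = 7, z = -85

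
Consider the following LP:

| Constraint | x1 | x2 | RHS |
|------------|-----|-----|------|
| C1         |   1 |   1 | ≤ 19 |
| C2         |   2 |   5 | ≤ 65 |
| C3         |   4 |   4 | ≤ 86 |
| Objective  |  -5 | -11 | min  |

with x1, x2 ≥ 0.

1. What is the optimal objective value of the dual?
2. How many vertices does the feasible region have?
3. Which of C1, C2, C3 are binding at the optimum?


1. -149
2. 4
3. C1, C2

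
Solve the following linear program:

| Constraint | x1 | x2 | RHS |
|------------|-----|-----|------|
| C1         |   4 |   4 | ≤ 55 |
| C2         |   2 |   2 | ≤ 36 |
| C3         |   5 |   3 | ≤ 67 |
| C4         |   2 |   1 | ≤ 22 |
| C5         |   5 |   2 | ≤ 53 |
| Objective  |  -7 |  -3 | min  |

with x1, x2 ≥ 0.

Evaluate the objective at each vertex of the feasible region:
  z(0, 0) = 0
  z(10.6, 0) = -74.2
  z(9, 4) = -75  ←
  z(8.25, 5.5) = -74.25
  z(0, 13.75) = -41.25
The minimum is at x1 = 9, x2 = 4.

x1 = 9, x2 = 4, z = -75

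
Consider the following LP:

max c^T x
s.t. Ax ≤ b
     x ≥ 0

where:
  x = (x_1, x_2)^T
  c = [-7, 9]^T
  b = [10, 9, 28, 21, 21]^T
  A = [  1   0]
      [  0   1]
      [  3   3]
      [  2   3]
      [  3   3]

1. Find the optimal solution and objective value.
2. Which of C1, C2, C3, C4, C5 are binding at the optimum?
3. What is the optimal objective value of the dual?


1. x_1 = 0, x_2 = 7, z = 63
2. C4, C5
3. 63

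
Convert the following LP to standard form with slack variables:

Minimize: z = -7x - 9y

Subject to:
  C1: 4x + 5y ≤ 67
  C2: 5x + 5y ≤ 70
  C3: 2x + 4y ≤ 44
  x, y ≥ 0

min z = -7x - 9y

s.t.
  4x + 5y + s1 = 67
  5x + 5y + s2 = 70
  2x + 4y + s3 = 44
  x, y, s1, s2, s3 ≥ 0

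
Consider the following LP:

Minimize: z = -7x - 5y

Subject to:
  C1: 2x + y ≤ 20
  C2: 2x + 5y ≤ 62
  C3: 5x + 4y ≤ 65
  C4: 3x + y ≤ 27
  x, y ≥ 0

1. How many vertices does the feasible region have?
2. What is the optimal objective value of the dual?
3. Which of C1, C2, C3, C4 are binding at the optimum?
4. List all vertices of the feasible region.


1. 6
2. -85
3. C1, C3
4. (0, 0), (9, 0), (7, 6), (5, 10), (4.529, 10.59), (0, 12.4)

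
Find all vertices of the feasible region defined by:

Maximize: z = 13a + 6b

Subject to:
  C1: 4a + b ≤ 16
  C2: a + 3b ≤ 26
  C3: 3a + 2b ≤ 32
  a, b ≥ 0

(0, 0), (4, 0), (2, 8), (0, 8.667)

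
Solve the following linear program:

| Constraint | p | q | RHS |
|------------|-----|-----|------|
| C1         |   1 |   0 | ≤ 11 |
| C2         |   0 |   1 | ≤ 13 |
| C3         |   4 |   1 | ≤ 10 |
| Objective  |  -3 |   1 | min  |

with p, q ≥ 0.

Evaluate the objective at each vertex of the feasible region:
  z(0, 0) = 0
  z(2.5, 0) = -7.5  ←
  z(0, 10) = 10
The minimum is at p = 2.5, q = 0.

p = 2.5, q = 0, z = -7.5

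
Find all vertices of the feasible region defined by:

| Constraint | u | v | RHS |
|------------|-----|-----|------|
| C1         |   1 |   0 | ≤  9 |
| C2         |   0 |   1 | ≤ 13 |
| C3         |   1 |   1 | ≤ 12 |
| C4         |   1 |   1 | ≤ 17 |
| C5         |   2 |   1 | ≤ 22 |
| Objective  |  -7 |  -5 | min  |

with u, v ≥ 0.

(0, 0), (9, 0), (9, 3), (0, 12)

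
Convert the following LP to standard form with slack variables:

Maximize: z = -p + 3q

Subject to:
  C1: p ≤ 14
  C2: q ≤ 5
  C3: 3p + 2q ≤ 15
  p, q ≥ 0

max z = -p + 3q

s.t.
  p + s1 = 14
  q + s2 = 5
  3p + 2q + s3 = 15
  p, q, s1, s2, s3 ≥ 0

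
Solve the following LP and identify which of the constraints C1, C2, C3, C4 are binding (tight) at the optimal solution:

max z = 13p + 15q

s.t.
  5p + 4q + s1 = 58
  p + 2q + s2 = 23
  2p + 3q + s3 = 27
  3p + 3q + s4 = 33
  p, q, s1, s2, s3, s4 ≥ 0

At p = 6, q = 5, compute slack b - a·x for each constraint:
  C1: 58 − 50 = 8  (slack)
  C2: 23 − 16 = 7  (slack)
  C3: 27 − 27 = 0  (binding)
  C4: 33 − 33 = 0  (binding)

Optimal: p = 6, q = 5
Binding: C3, C4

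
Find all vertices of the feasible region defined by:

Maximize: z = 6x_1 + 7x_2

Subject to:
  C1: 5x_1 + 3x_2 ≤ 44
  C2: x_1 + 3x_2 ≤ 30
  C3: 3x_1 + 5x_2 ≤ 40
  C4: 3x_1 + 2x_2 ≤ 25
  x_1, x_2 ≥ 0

(0, 0), (8.333, 0), (5, 5), (0, 8)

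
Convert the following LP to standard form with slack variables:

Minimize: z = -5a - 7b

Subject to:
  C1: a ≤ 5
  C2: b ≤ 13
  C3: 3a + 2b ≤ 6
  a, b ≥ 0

min z = -5a - 7b

s.t.
  a + s1 = 5
  b + s2 = 13
  3a + 2b + s3 = 6
  a, b, s1, s2, s3 ≥ 0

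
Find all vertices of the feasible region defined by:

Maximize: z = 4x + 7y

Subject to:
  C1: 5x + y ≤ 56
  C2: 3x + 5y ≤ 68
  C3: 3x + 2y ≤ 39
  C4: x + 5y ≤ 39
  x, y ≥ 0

(0, 0), (11.2, 0), (10.43, 3.857), (9, 6), (0, 7.8)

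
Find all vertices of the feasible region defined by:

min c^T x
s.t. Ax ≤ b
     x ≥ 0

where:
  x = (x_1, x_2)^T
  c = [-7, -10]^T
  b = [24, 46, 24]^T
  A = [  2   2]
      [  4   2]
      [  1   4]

(0, 0), (11.5, 0), (11, 1), (8, 4), (0, 6)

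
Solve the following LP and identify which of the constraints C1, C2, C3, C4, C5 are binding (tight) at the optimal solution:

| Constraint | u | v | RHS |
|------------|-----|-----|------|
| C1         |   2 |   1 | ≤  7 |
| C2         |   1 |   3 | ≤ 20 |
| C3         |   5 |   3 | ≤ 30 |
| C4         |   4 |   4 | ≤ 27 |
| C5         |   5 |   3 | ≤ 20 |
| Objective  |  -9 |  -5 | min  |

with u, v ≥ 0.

At u = 1, v = 5, compute slack b - a·x for each constraint:
  C1: 7 − 7 = 0  (binding)
  C2: 20 − 16 = 4  (slack)
  C3: 30 − 20 = 10  (slack)
  C4: 27 − 24 = 3  (slack)
  C5: 20 − 20 = 0  (binding)

Optimal: u = 1, v = 5
Binding: C1, C5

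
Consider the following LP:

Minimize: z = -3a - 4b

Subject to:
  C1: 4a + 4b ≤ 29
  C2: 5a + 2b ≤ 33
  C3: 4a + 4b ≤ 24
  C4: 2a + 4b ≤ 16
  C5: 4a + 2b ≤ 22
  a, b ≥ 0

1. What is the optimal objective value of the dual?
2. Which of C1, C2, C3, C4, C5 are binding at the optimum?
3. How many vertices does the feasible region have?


1. -20
2. C3, C4
3. 5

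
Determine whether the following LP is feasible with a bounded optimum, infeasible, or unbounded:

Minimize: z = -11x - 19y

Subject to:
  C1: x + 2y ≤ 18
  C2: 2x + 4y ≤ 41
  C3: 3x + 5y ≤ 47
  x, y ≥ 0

Feasible with a bounded optimal solution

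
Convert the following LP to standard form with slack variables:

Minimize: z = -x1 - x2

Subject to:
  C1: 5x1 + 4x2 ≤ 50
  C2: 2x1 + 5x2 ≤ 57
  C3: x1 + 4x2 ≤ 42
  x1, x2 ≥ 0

min z = -x1 - x2

s.t.
  5x1 + 4x2 + s1 = 50
  2x1 + 5x2 + s2 = 57
  x1 + 4x2 + s3 = 42
  x1, x2, s1, s2, s3 ≥ 0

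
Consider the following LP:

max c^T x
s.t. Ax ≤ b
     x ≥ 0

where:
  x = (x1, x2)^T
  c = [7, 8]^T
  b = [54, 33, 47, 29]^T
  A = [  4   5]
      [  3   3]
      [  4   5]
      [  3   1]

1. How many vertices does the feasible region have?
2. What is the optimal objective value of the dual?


1. 5
2. 80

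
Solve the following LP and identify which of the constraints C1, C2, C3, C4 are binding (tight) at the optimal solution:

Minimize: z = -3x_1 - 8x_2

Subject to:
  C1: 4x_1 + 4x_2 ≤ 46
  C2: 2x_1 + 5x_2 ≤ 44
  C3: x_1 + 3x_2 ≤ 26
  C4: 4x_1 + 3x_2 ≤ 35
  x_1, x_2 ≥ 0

At x_1 = 2, x_2 = 8, compute slack b - a·x for each constraint:
  C1: 46 − 40 = 6  (slack)
  C2: 44 − 44 = 0  (binding)
  C3: 26 − 26 = 0  (binding)
  C4: 35 − 32 = 3  (slack)

Optimal: x_1 = 2, x_2 = 8
Binding: C2, C3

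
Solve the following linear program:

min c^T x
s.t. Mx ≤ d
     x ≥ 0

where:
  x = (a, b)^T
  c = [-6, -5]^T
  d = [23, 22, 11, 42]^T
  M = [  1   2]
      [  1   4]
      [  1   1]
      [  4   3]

Evaluate the objective at each vertex of the feasible region:
  z(0, 0) = 0
  z(10.5, 0) = -63
  z(9, 2) = -64  ←
  z(7.333, 3.667) = -62.33
  z(0, 5.5) = -27.5
The minimum is at a = 9, b = 2.

a = 9, b = 2, z = -64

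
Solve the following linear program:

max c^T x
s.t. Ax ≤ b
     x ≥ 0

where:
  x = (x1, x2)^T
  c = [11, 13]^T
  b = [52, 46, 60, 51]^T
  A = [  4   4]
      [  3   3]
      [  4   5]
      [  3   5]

Evaluate the objective at each vertex of the feasible region:
  z(0, 0) = 0
  z(13, 0) = 143
  z(7, 6) = 155  ←
  z(0, 10.2) = 132.6
The maximum is at x1 = 7, x2 = 6.

x1 = 7, x2 = 6, z = 155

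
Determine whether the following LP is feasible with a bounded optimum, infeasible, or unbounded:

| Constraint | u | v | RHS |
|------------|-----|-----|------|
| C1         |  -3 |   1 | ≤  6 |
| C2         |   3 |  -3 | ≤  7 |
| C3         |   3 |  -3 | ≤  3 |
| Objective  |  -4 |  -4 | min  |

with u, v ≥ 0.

Unbounded (objective can decrease without bound)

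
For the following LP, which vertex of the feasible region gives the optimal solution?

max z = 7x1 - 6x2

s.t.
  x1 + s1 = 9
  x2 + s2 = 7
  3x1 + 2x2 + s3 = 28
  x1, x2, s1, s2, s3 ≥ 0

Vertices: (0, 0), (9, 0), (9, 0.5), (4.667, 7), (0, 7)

Evaluate the objective at each vertex of the feasible region:
  z(0, 0) = 0
  z(9, 0) = 63  ←
  z(9, 0.5) = 60
  z(4.667, 7) = -9.333
  z(0, 7) = -42
The maximum is at x1 = 9, x2 = 0.

(9, 0)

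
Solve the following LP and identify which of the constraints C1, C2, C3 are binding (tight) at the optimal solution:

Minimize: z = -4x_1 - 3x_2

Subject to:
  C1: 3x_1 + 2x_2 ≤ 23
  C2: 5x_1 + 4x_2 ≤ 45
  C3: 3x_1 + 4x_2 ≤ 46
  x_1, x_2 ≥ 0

At x_1 = 1, x_2 = 10, compute slack b - a·x for each constraint:
  C1: 23 − 23 = 0  (binding)
  C2: 45 − 45 = 0  (binding)
  C3: 46 − 43 = 3  (slack)

Optimal: x_1 = 1, x_2 = 10
Binding: C1, C2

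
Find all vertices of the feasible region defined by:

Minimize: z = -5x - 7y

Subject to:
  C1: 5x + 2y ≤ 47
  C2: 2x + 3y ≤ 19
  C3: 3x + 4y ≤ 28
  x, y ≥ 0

(0, 0), (9.333, 0), (8, 1), (0, 6.333)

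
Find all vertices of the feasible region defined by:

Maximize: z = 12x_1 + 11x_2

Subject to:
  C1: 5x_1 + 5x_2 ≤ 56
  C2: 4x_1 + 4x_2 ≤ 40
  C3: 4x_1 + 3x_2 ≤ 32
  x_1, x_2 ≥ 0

(0, 0), (8, 0), (2, 8), (0, 10)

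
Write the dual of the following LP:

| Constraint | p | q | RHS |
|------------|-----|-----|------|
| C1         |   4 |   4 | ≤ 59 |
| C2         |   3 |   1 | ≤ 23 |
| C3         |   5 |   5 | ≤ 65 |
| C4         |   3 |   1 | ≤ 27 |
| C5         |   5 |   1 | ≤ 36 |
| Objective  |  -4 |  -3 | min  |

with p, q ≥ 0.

Primal min cᵀx s.t. Ax ≤ b, x ≥ 0  →  Dual max −bᵀy s.t. Aᵀy ≥ −c, y ≥ 0.

Maximize: z = -59y1 - 23y2 - 65y3 - 27y4 - 36y5

Subject to:
  4y1 + 3y2 + 5y3 + 3y4 + 5y5 ≥ 4
  4y1 + y2 + 5y3 + y4 + y5 ≥ 3
  y1, y2, y3, y4, y5 ≥ 0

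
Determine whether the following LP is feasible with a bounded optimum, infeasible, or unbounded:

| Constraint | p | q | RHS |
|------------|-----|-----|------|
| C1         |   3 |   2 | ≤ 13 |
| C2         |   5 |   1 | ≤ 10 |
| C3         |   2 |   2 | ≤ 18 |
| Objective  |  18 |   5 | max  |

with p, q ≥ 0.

Feasible with a bounded optimal solution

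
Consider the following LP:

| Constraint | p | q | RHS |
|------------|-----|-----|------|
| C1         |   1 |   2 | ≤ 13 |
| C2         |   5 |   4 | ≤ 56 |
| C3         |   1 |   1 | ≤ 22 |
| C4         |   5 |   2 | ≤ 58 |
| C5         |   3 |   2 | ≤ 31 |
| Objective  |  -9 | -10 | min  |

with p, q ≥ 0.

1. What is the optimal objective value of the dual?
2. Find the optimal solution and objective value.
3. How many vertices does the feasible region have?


1. -101
2. p = 9, q = 2, z = -101
3. 4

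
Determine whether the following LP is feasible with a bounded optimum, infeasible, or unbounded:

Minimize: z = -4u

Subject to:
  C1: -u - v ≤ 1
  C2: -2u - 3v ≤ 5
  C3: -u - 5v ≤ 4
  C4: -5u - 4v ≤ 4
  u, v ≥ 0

Unbounded (objective can decrease without bound)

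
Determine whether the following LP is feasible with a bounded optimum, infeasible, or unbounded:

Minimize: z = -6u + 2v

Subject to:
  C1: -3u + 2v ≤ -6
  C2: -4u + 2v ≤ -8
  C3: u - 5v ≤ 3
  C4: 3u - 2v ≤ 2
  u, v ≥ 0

Infeasible (no feasible solution exists)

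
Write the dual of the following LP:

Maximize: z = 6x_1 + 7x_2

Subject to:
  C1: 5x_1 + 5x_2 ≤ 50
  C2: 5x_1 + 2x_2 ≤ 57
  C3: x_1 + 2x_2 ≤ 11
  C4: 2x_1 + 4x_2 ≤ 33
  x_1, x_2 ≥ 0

Primal max cᵀx s.t. Ax ≤ b, x ≥ 0  →  Dual min bᵀy s.t. Aᵀy ≥ c, y ≥ 0.

Minimize: z = 50y1 + 57y2 + 11y3 + 33y4

Subject to:
  5y1 + 5y2 + y3 + 2y4 ≥ 6
  5y1 + 2y2 + 2y3 + 4y4 ≥ 7
  y1, y2, y3, y4 ≥ 0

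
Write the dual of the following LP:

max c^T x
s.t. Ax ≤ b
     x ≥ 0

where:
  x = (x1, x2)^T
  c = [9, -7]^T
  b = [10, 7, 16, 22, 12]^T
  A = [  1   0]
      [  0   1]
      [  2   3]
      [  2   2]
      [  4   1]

Primal max cᵀx s.t. Ax ≤ b, x ≥ 0  →  Dual min bᵀy s.t. Aᵀy ≥ c, y ≥ 0.

Minimize: z = 10y1 + 7y2 + 16y3 + 22y4 + 12y5

Subject to:
  y1 + 2y3 + 2y4 + 4y5 ≥ 9
  y2 + 3y3 + 2y4 + y5 ≥ -7
  y1, y2, y3, y4, y5 ≥ 0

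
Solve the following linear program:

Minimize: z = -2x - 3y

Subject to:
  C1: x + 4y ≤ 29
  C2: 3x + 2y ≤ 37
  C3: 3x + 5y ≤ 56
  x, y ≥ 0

Evaluate the objective at each vertex of the feasible region:
  z(0, 0) = 0
  z(12.33, 0) = -24.67
  z(9, 5) = -33  ←
  z(0, 7.25) = -21.75
The minimum is at x = 9, y = 5.

x = 9, y = 5, z = -33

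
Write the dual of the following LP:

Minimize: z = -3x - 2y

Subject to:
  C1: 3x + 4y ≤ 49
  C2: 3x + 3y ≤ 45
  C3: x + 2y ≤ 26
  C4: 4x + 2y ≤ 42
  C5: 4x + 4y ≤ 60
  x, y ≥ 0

Primal min cᵀx s.t. Ax ≤ b, x ≥ 0  →  Dual max −bᵀy s.t. Aᵀy ≥ −c, y ≥ 0.

Maximize: z = -49y1 - 45y2 - 26y3 - 42y4 - 60y5

Subject to:
  3y1 + 3y2 + y3 + 4y4 + 4y5 ≥ 3
  4y1 + 3y2 + 2y3 + 2y4 + 4y5 ≥ 2
  y1, y2, y3, y4, y5 ≥ 0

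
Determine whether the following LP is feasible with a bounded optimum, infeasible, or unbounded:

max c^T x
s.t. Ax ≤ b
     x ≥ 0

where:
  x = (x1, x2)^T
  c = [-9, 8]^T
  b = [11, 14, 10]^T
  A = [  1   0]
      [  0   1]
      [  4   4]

Feasible with a bounded optimal solution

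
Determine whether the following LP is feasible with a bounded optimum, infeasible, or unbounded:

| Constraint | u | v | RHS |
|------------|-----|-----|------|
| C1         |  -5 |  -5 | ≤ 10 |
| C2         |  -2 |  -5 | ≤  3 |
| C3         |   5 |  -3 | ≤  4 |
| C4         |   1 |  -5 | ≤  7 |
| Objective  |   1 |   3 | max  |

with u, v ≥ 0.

Unbounded (objective can increase without bound)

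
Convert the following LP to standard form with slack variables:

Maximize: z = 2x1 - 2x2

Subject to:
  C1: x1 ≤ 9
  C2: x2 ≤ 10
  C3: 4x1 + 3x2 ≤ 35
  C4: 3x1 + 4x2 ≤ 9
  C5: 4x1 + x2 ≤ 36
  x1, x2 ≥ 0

max z = 2x1 - 2x2

s.t.
  x1 + s1 = 9
  x2 + s2 = 10
  4x1 + 3x2 + s3 = 35
  3x1 + 4x2 + s4 = 9
  4x1 + x2 + s5 = 36
  x1, x2, s1, s2, s3, s4, s5 ≥ 0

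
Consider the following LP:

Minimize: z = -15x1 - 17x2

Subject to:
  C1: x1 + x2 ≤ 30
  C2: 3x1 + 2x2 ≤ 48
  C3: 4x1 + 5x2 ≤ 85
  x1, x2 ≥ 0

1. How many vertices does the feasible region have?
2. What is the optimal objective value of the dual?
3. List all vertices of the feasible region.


1. 4
2. -303
3. (0, 0), (16, 0), (10, 9), (0, 17)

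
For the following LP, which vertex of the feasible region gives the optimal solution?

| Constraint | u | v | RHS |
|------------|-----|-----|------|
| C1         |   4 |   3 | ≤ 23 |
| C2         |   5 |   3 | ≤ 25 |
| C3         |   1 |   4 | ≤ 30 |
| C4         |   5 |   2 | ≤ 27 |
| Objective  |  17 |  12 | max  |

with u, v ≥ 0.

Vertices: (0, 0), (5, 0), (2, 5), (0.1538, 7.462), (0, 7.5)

Evaluate the objective at each vertex of the feasible region:
  z(0, 0) = 0
  z(5, 0) = 85
  z(2, 5) = 94  ←
  z(0.1538, 7.462) = 92.15
  z(0, 7.5) = 90
The maximum is at u = 2, v = 5.

(2, 5)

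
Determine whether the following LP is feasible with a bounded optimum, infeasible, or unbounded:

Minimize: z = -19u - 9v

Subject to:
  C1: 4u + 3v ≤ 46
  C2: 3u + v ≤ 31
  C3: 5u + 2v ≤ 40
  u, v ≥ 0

Feasible with a bounded optimal solution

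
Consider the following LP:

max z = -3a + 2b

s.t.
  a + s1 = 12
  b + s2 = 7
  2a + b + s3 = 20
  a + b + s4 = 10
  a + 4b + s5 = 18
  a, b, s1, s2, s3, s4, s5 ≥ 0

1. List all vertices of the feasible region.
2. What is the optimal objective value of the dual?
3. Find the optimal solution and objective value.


1. (0, 0), (10, 0), (7.333, 2.667), (0, 4.5)
2. 9
3. a = 0, b = 4.5, z = 9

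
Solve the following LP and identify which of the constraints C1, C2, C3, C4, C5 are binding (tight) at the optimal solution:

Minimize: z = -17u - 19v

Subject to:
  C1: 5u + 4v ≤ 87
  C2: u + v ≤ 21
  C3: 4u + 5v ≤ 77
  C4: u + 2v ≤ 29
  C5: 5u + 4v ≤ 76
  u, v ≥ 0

At u = 8, v = 9, compute slack b - a·x for each constraint:
  C1: 87 − 76 = 11  (slack)
  C2: 21 − 17 = 4  (slack)
  C3: 77 − 77 = 0  (binding)
  C4: 29 − 26 = 3  (slack)
  C5: 76 − 76 = 0  (binding)

Optimal: u = 8, v = 9
Binding: C3, C5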